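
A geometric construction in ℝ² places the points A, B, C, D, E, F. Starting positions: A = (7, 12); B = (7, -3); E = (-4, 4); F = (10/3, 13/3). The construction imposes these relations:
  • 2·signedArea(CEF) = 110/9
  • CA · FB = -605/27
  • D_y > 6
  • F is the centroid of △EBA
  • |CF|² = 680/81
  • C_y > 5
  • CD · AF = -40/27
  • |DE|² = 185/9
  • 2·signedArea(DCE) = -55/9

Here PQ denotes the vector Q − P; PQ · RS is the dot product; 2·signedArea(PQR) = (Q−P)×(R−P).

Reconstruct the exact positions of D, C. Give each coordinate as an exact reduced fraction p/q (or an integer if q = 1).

1. C_x = 8/9  [CA · FB = -605/27 ∩ 2·signedArea(CEF) = 110/9]
2. C_y = 53/9  [CA · FB = -605/27 ∩ 2·signedArea(CEF) = 110/9]
   → C = (8/9, 53/9)
3. D_x = -1/3  [2·signedArea(DCE) = -55/9 ∩ CD · AF = -40/27]
4. D_y = 20/3  [2·signedArea(DCE) = -55/9 ∩ CD · AF = -40/27]
   → D = (-1/3, 20/3)

C = (8/9, 53/9)
D = (-1/3, 20/3)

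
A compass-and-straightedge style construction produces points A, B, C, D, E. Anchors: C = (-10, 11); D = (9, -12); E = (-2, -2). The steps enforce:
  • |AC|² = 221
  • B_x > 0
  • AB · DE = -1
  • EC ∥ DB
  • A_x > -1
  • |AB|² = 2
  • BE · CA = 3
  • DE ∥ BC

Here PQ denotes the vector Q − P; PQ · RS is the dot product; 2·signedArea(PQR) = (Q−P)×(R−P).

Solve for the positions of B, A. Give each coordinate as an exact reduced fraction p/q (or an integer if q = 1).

1. B_x = 1  [DE ∥ BC ∩ EC ∥ DB]
2. B_y = 1  [DE ∥ BC ∩ EC ∥ DB]
   → B = (1, 1)
3. A_x = 0  [AB · DE = -1 ∩ BE · CA = 3]
4. A_y = 0  [AB · DE = -1 ∩ BE · CA = 3]
   → A = (0, 0)

A = (0, 0)
B = (1, 1)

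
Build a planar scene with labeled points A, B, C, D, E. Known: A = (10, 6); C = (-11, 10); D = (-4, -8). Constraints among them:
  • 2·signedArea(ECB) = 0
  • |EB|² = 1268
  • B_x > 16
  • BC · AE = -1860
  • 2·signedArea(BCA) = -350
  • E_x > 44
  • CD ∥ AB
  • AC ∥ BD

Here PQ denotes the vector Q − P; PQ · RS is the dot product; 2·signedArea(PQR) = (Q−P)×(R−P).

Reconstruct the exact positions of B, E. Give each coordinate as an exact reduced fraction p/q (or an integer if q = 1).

B = (17, -12)
E = (45, -34)

1. B_x = 17  [AC ∥ BD ∩ CD ∥ AB]
2. B_y = -12  [AC ∥ BD ∩ CD ∥ AB]
   → B = (17, -12)
3. E_x = 45  [2·signedArea(ECB) = 0 ∩ BC · AE = -1860]
4. E_y = -34  [2·signedArea(ECB) = 0 ∩ BC · AE = -1860]
   → E = (45, -34)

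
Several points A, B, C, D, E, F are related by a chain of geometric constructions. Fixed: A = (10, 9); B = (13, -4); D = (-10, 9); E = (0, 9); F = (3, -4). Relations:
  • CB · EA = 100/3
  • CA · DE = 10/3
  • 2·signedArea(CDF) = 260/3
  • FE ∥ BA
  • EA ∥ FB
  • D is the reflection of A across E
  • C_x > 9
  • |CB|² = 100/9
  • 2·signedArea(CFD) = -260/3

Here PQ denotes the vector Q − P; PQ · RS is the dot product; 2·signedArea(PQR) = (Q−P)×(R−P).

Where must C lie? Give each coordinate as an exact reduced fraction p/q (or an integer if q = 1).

C = (29/3, -4)

1. C_x = 29/3  [2·signedArea(CDF) = 260/3 ∩ CA · DE = 10/3]
2. C_y = -4  [2·signedArea(CDF) = 260/3 ∩ CA · DE = 10/3]
   → C = (29/3, -4)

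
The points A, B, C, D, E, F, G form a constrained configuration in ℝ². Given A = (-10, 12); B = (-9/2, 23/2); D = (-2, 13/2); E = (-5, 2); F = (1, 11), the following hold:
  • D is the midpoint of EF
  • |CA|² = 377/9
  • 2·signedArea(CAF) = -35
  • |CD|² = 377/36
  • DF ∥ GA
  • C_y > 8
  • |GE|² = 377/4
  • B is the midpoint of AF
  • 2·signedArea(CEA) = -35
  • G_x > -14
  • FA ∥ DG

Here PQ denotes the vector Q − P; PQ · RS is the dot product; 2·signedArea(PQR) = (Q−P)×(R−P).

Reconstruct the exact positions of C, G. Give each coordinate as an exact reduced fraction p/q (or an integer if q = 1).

C = (-14/3, 25/3)
G = (-13, 15/2)

1. C_x = -14/3  [2·signedArea(CAF) = -35 ∩ 2·signedArea(CEA) = -35]
2. C_y = 25/3  [2·signedArea(CAF) = -35 ∩ 2·signedArea(CEA) = -35]
   → C = (-14/3, 25/3)
3. G_x = -13  [DF ∥ GA ∩ FA ∥ DG]
4. G_y = 15/2  [DF ∥ GA ∩ FA ∥ DG]
   → G = (-13, 15/2)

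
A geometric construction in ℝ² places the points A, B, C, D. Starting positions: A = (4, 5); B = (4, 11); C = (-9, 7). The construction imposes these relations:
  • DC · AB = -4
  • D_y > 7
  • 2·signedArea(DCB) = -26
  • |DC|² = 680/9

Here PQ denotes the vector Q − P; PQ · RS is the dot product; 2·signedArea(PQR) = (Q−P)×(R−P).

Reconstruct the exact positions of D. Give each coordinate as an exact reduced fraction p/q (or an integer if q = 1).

1. D_x = -1/3  [2·signedArea(DCB) = -26 ∩ DC · AB = -4]
2. D_y = 23/3  [2·signedArea(DCB) = -26 ∩ DC · AB = -4]
   → D = (-1/3, 23/3)

D = (-1/3, 23/3)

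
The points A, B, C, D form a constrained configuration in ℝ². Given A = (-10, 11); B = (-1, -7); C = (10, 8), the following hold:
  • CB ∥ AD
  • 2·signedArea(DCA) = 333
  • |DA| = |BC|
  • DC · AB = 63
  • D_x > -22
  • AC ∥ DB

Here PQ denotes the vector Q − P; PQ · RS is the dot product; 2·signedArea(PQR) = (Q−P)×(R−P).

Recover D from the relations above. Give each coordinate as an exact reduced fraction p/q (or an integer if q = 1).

1. D_x = -21  [AC ∥ DB ∩ CB ∥ AD]
2. D_y = -4  [AC ∥ DB ∩ CB ∥ AD]
   → D = (-21, -4)

D = (-21, -4)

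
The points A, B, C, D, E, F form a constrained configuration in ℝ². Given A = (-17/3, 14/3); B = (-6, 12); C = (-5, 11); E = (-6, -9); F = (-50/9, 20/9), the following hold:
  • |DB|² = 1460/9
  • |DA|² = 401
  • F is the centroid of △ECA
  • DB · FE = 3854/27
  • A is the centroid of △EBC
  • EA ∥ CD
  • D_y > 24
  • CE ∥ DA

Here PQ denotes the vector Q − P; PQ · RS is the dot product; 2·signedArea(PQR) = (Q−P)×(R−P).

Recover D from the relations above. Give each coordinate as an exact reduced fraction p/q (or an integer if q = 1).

1. D_x = -14/3  [CE ∥ DA ∩ EA ∥ CD]
2. D_y = 74/3  [CE ∥ DA ∩ EA ∥ CD]
   → D = (-14/3, 74/3)

D = (-14/3, 74/3)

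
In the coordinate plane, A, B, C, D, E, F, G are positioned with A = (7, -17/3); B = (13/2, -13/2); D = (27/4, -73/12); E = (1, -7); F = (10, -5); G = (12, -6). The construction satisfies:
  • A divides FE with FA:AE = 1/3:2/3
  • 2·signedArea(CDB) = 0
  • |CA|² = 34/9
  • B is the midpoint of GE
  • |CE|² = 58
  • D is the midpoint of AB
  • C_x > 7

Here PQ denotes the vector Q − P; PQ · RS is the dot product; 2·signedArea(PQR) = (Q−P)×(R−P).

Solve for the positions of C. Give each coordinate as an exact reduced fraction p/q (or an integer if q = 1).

1. C_x = 8  [line 5/12·x + -1/4·y + -13/3 = 0 ∩ |CA|² = 34/9]
2. C_y = -4  [line 5/12·x + -1/4·y + -13/3 = 0 ∩ |CA|² = 34/9]
   → C = (8, -4)

C = (8, -4)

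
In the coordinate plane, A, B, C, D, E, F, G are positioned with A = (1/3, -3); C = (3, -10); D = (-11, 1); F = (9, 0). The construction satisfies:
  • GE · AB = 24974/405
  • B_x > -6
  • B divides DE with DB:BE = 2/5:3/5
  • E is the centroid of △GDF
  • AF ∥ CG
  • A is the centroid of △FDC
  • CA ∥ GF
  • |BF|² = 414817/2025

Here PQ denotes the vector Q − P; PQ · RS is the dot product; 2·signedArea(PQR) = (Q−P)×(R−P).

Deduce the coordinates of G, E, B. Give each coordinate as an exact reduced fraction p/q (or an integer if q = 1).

B = (-239/45, -1/5)
E = (29/9, -2)
G = (35/3, -7)

1. G_x = 35/3  [CA ∥ GF ∩ AF ∥ CG]
2. G_y = -7  [CA ∥ GF ∩ AF ∥ CG]
   → G = (35/3, -7)
3. E_x = 29/9  [E is the centroid of △GDF]
4. E_y = -2  [E is the centroid of △GDF]
   → E = (29/9, -2)
5. B_x = -239/45  [B divides DE with DB:BE = 2/5:3/5]
6. B_y = -1/5  [B divides DE with DB:BE = 2/5:3/5]
   → B = (-239/45, -1/5)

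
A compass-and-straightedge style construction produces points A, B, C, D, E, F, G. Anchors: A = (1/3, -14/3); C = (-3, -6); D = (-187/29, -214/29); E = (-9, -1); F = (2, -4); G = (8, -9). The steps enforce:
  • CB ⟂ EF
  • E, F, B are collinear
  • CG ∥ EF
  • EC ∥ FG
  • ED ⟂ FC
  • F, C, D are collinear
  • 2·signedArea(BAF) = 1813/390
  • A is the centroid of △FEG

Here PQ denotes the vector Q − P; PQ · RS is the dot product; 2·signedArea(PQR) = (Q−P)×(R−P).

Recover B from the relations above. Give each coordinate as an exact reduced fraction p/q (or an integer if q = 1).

1. B_x = -279/130  [E, F, B are collinear ∩ CB ⟂ EF]
2. B_y = -373/130  [E, F, B are collinear ∩ CB ⟂ EF]
   → B = (-279/130, -373/130)

B = (-279/130, -373/130)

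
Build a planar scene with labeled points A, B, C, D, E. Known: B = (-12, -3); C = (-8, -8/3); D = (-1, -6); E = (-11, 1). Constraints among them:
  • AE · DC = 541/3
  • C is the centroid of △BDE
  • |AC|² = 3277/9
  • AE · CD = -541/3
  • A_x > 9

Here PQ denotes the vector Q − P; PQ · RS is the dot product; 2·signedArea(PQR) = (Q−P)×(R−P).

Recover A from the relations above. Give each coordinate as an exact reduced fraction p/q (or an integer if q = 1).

1. A_x = 10  [line -7·x + 10/3·y + 100 = 0 ∩ |AC|² = 3277/9]
2. A_y = -9  [line -7·x + 10/3·y + 100 = 0 ∩ |AC|² = 3277/9]
   → A = (10, -9)

A = (10, -9)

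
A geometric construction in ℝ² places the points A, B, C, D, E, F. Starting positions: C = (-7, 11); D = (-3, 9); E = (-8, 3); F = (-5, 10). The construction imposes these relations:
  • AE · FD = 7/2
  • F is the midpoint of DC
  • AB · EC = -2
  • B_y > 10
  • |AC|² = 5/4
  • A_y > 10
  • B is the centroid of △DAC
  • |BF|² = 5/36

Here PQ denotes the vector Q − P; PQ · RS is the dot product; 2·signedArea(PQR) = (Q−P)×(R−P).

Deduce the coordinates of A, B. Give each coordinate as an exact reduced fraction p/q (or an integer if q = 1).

1. A_x = -6  [line -2·x + 1·y + -45/2 = 0 ∩ |AC|² = 5/4]
2. A_y = 21/2  [line -2·x + 1·y + -45/2 = 0 ∩ |AC|² = 5/4]
   → A = (-6, 21/2)
3. B_x = -16/3  [AB · EC = -2 ∩ B is the centroid of △DAC]
4. B_y = 61/6  [AB · EC = -2 ∩ B is the centroid of △DAC]
   → B = (-16/3, 61/6)

A = (-6, 21/2)
B = (-16/3, 61/6)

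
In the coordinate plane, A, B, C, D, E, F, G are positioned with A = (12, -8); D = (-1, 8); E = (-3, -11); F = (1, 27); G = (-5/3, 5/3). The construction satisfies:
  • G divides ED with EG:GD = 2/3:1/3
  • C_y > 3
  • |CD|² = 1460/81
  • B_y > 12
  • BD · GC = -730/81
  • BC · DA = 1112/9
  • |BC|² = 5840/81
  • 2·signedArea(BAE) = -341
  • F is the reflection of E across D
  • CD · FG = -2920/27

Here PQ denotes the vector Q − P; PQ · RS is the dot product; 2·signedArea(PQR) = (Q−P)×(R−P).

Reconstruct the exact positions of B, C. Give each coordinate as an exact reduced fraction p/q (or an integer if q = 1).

B = (-5/9, 110/9)
C = (-13/9, 34/9)

1. C_x = -13/9  [line 8/3·x + 76/3·y + -2480/27 = 0 ∩ |CD|² = 1460/81]
2. C_y = 34/9  [line 8/3·x + 76/3·y + -2480/27 = 0 ∩ |CD|² = 1460/81]
   → C = (-13/9, 34/9)
3. B_x = -5/9  [BC · DA = 1112/9 ∩ 2·signedArea(BAE) = -341]
4. B_y = 110/9  [BC · DA = 1112/9 ∩ 2·signedArea(BAE) = -341]
   → B = (-5/9, 110/9)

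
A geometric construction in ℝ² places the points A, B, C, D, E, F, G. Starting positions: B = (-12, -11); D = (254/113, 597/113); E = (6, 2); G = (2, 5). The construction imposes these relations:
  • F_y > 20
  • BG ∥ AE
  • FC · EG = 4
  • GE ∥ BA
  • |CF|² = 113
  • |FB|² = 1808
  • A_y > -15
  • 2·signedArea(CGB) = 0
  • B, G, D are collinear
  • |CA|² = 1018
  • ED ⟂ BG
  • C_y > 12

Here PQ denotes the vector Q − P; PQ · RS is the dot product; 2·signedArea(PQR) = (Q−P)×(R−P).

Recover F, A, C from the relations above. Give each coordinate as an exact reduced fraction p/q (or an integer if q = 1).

A = (-8, -14)
C = (9, 13)
F = (16, 21)

1. A_x = -8  [BG ∥ AE ∩ GE ∥ BA]
2. A_y = -14  [BG ∥ AE ∩ GE ∥ BA]
   → A = (-8, -14)
3. C_x = 9  [line 16·x + -14·y + 38 = 0 ∩ |CA|² = 1018]
4. C_y = 13  [line 16·x + -14·y + 38 = 0 ∩ |CA|² = 1018]
   → C = (9, 13)
5. F_x = 16  [line 4·x + -3·y + -1 = 0 ∩ |FB|² = 1808]
6. F_y = 21  [line 4·x + -3·y + -1 = 0 ∩ |FB|² = 1808]
   → F = (16, 21)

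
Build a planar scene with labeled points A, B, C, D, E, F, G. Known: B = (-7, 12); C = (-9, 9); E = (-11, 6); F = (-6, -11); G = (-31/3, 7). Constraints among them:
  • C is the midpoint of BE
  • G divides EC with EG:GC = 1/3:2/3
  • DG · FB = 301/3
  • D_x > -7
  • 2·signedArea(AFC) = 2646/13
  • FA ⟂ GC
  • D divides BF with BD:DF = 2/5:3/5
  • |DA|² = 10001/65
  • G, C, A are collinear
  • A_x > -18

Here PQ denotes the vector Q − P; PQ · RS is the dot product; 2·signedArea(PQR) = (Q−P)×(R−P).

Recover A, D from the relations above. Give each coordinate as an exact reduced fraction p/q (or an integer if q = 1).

A = (-225/13, -45/13)
D = (-33/5, 14/5)

1. A_x = -225/13  [G, C, A are collinear ∩ FA ⟂ GC]
2. A_y = -45/13  [G, C, A are collinear ∩ FA ⟂ GC]
   → A = (-225/13, -45/13)
3. D_x = -33/5  [D divides BF with BD:DF = 2/5:3/5]
4. D_y = 14/5  [D divides BF with BD:DF = 2/5:3/5]
   → D = (-33/5, 14/5)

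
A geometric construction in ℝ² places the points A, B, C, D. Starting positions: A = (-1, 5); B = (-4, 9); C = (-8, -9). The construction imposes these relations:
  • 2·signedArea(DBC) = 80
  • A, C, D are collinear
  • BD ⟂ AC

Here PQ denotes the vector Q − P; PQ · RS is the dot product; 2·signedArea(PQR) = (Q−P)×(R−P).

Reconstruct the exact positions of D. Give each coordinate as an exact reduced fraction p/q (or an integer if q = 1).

D = (0, 7)

1. D_x = 0  [A, C, D are collinear ∩ BD ⟂ AC]
2. D_y = 7  [A, C, D are collinear ∩ BD ⟂ AC]
   → D = (0, 7)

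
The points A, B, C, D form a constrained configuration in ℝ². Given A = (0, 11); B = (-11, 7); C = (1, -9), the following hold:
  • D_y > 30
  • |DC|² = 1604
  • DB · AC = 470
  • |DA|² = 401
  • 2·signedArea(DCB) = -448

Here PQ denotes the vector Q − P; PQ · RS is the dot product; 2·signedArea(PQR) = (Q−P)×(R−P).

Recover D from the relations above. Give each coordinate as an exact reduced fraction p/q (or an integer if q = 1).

1. D_x = -1  [2·signedArea(DCB) = -448 ∩ DB · AC = 470]
2. D_y = 31  [2·signedArea(DCB) = -448 ∩ DB · AC = 470]
   → D = (-1, 31)

D = (-1, 31)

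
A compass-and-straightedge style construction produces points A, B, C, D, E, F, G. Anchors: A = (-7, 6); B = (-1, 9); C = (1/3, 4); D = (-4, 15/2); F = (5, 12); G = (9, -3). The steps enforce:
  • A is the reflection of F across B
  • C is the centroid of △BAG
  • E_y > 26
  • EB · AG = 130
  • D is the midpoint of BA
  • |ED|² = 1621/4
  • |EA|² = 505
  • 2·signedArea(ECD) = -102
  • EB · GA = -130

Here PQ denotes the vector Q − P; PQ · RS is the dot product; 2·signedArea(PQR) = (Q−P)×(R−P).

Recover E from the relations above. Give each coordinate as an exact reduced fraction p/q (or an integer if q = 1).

1. E_x = 1  [EB · AG = 130 ∩ 2·signedArea(ECD) = -102]
2. E_y = 27  [EB · AG = 130 ∩ 2·signedArea(ECD) = -102]
   → E = (1, 27)

E = (1, 27)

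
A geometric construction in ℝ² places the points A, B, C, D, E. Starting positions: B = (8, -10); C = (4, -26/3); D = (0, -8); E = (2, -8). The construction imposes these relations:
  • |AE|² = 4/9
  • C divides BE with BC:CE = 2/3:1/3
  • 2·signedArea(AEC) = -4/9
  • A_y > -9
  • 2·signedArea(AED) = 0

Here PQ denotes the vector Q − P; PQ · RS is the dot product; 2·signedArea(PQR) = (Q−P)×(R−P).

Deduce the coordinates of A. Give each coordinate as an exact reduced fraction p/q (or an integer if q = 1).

A = (4/3, -8)

1. A_x = 4/3  [2·signedArea(AED) = 0 ∩ 2·signedArea(AEC) = -4/9]
2. A_y = -8  [2·signedArea(AED) = 0 ∩ 2·signedArea(AEC) = -4/9]
   → A = (4/3, -8)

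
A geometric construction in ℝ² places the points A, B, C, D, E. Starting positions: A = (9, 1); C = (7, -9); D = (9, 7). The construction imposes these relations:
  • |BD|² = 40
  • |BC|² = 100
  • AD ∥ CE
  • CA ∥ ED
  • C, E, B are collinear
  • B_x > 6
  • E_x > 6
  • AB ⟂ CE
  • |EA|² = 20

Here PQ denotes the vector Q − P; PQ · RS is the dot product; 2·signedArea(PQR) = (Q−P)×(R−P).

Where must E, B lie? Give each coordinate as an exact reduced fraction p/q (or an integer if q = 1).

1. E_x = 7  [CA ∥ ED ∩ AD ∥ CE]
2. E_y = -3  [CA ∥ ED ∩ AD ∥ CE]
   → E = (7, -3)
3. B_x = 7  [C, E, B are collinear ∩ AB ⟂ CE]
4. B_y = 1  [C, E, B are collinear ∩ AB ⟂ CE]
   → B = (7, 1)

B = (7, 1)
E = (7, -3)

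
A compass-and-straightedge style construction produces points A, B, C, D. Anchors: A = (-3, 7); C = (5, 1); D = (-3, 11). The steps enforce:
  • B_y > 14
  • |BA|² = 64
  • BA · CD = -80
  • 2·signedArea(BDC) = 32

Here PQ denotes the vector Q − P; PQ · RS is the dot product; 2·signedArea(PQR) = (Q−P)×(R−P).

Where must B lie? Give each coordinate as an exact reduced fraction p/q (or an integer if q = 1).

B = (-3, 15)

1. B_x = -3  [BA · CD = -80 ∩ 2·signedArea(BDC) = 32]
2. B_y = 15  [BA · CD = -80 ∩ 2·signedArea(BDC) = 32]
   → B = (-3, 15)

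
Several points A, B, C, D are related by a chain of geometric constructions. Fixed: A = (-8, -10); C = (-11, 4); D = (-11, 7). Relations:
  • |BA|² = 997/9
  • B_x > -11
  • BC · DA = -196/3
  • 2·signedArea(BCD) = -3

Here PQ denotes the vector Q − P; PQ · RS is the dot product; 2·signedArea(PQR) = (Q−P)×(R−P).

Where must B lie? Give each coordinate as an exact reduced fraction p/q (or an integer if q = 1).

B = (-10, 1/3)

1. B_x = -10  [2·signedArea(BCD) = -3 ∩ BC · DA = -196/3]
2. B_y = 1/3  [2·signedArea(BCD) = -3 ∩ BC · DA = -196/3]
   → B = (-10, 1/3)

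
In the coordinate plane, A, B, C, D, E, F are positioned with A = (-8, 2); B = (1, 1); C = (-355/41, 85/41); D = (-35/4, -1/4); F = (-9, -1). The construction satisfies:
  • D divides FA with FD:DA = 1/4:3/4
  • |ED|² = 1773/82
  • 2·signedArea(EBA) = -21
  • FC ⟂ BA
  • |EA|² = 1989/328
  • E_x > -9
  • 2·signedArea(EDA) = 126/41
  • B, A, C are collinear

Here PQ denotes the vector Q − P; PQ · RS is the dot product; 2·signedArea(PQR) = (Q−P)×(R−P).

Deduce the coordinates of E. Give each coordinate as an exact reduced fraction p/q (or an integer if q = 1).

E = (-1405/164, 721/164)

1. E_x = -1405/164  [2·signedArea(EBA) = -21 ∩ 2·signedArea(EDA) = 126/41]
2. E_y = 721/164  [2·signedArea(EBA) = -21 ∩ 2·signedArea(EDA) = 126/41]
   → E = (-1405/164, 721/164)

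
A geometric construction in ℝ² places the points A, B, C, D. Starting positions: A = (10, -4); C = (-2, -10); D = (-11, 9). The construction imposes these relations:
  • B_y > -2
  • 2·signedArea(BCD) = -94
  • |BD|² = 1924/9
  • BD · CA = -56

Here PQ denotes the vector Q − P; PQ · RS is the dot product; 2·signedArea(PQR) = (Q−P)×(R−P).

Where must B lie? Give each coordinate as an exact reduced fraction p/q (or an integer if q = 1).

1. B_x = -1  [2·signedArea(BCD) = -94 ∩ BD · CA = -56]
2. B_y = -5/3  [2·signedArea(BCD) = -94 ∩ BD · CA = -56]
   → B = (-1, -5/3)

B = (-1, -5/3)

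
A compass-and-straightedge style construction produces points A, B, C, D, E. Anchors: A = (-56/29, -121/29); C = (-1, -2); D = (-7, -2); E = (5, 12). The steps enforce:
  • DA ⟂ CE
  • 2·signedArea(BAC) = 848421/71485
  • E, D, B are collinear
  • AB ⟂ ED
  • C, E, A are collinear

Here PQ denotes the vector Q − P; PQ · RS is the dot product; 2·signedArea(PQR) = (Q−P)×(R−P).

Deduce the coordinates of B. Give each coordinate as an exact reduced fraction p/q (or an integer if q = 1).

1. B_x = -14609/2465  [E, D, B are collinear ∩ AB ⟂ ED]
2. B_y = -1843/2465  [E, D, B are collinear ∩ AB ⟂ ED]
   → B = (-14609/2465, -1843/2465)

B = (-14609/2465, -1843/2465)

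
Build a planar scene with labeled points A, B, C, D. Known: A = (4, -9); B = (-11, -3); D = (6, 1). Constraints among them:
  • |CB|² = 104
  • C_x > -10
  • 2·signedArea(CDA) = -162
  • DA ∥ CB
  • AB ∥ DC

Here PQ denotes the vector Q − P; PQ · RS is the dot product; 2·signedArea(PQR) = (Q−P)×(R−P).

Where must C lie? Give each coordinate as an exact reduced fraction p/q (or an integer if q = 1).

C = (-9, 7)

1. C_x = -9  [DA ∥ CB ∩ AB ∥ DC]
2. C_y = 7  [DA ∥ CB ∩ AB ∥ DC]
   → C = (-9, 7)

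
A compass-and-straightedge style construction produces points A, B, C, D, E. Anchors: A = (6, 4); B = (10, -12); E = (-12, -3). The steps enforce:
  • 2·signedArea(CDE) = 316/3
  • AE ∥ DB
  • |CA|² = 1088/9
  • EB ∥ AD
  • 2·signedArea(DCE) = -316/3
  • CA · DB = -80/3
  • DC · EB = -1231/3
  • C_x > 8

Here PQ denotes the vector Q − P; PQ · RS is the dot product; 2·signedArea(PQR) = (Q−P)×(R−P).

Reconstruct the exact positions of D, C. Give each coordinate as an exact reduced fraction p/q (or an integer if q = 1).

1. D_x = 28  [AE ∥ DB ∩ EB ∥ AD]
2. D_y = -5  [AE ∥ DB ∩ EB ∥ AD]
   → D = (28, -5)
3. C_x = 26/3  [2·signedArea(CDE) = 316/3 ∩ CA · DB = -80/3]
4. C_y = -20/3  [2·signedArea(CDE) = 316/3 ∩ CA · DB = -80/3]
   → C = (26/3, -20/3)

C = (26/3, -20/3)
D = (28, -5)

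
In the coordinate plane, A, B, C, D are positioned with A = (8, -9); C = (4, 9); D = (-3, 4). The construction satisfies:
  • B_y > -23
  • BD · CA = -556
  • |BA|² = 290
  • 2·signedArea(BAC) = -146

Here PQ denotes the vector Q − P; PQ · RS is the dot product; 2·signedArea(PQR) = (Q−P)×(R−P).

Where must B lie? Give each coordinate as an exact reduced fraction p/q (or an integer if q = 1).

1. B_x = 19  [2·signedArea(BAC) = -146 ∩ BD · CA = -556]
2. B_y = -22  [2·signedArea(BAC) = -146 ∩ BD · CA = -556]
   → B = (19, -22)

B = (19, -22)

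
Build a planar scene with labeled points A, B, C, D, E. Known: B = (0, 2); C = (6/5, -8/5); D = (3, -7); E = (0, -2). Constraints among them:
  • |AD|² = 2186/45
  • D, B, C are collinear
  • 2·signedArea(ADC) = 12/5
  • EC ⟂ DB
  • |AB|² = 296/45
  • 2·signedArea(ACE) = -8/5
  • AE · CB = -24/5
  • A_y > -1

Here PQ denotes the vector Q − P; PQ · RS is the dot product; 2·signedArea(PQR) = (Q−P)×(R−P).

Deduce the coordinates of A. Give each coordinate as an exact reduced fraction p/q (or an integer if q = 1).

1. A_x = 2/5  [2·signedArea(ADC) = 12/5 ∩ AE · CB = -24/5]
2. A_y = -8/15  [2·signedArea(ADC) = 12/5 ∩ AE · CB = -24/5]
   → A = (2/5, -8/15)

A = (2/5, -8/15)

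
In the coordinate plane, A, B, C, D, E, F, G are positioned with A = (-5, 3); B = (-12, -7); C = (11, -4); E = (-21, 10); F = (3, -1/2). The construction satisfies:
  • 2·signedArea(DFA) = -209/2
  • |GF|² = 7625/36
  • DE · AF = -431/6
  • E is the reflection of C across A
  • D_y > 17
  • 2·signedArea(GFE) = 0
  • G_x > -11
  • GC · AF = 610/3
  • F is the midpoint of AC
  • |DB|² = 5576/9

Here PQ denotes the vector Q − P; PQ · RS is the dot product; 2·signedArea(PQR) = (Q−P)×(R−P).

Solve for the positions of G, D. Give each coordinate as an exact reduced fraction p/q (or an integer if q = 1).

D = (-26/3, 53/3)
G = (-31/3, 16/3)

1. G_x = -31/3  [2·signedArea(GFE) = 0 ∩ GC · AF = 610/3]
2. G_y = 16/3  [2·signedArea(GFE) = 0 ∩ GC · AF = 610/3]
   → G = (-31/3, 16/3)
3. D_x = -26/3  [2·signedArea(DFA) = -209/2 ∩ DE · AF = -431/6]
4. D_y = 53/3  [2·signedArea(DFA) = -209/2 ∩ DE · AF = -431/6]
   → D = (-26/3, 53/3)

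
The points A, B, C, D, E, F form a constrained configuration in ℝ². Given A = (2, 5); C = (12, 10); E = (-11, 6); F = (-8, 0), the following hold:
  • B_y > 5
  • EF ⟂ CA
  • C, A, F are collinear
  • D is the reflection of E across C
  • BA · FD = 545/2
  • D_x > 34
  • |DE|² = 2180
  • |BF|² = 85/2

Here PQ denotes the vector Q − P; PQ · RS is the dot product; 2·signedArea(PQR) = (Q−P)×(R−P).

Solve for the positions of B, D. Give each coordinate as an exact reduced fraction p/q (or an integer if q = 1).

1. D_x = 35  [D is the reflection of E across C]
2. D_y = 14  [D is the reflection of E across C]
   → D = (35, 14)
3. B_x = -9/2  [line -43·x + -14·y + -233/2 = 0 ∩ |BF|² = 85/2]
4. B_y = 11/2  [line -43·x + -14·y + -233/2 = 0 ∩ |BF|² = 85/2]
   → B = (-9/2, 11/2)

B = (-9/2, 11/2)
D = (35, 14)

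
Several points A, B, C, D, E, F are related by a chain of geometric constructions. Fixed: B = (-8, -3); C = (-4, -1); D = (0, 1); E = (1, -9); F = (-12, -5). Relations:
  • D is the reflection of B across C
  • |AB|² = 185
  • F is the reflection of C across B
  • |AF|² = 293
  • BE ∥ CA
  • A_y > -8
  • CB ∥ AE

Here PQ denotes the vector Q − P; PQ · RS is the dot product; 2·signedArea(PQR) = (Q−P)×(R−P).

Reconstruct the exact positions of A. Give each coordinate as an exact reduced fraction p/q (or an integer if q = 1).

A = (5, -7)

1. A_x = 5  [CB ∥ AE ∩ BE ∥ CA]
2. A_y = -7  [CB ∥ AE ∩ BE ∥ CA]
   → A = (5, -7)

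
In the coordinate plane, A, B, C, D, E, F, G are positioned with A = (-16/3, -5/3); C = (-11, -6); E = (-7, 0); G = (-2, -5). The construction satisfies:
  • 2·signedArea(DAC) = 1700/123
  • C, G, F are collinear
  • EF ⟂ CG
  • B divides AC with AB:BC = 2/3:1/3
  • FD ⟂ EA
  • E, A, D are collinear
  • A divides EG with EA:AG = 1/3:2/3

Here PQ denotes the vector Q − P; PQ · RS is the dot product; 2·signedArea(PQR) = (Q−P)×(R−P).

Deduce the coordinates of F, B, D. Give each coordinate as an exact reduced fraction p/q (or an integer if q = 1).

1. F_x = -262/41  [C, G, F are collinear ∩ EF ⟂ CG]
2. F_y = -225/41  [C, G, F are collinear ∩ EF ⟂ CG]
   → F = (-262/41, -225/41)
3. B_x = -82/9  [B divides AC with AB:BC = 2/3:1/3]
4. B_y = -41/9  [B divides AC with AB:BC = 2/3:1/3]
   → B = (-82/9, -41/9)
5. D_x = -162/41  [E, A, D are collinear ∩ FD ⟂ EA]
6. D_y = -125/41  [E, A, D are collinear ∩ FD ⟂ EA]
   → D = (-162/41, -125/41)

B = (-82/9, -41/9)
D = (-162/41, -125/41)
F = (-262/41, -225/41)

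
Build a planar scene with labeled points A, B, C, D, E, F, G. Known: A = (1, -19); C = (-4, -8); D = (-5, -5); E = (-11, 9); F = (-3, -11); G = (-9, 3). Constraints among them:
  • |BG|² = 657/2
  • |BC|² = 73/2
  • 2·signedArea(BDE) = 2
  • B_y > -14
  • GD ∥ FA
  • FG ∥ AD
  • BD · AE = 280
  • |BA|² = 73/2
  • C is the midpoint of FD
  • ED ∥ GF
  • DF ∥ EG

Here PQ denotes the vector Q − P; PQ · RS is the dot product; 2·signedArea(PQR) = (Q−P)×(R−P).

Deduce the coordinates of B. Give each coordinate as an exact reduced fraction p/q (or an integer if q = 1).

B = (-3/2, -27/2)

1. B_x = -3/2  [2·signedArea(BDE) = 2 ∩ BD · AE = 280]
2. B_y = -27/2  [2·signedArea(BDE) = 2 ∩ BD · AE = 280]
   → B = (-3/2, -27/2)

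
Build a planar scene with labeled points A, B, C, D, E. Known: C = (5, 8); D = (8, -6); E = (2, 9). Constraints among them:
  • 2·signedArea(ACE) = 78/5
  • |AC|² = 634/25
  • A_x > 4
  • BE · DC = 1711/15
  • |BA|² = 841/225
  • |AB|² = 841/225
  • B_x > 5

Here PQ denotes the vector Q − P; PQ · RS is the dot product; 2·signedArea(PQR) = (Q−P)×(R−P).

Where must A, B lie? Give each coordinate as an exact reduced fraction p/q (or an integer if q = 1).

1. A_x = 22/5  [line -1·x + -3·y + 67/5 = 0 ∩ |AC|² = 634/25]
2. A_y = 3  [line -1·x + -3·y + 67/5 = 0 ∩ |AC|² = 634/25]
   → A = (22/5, 3)
3. B_x = 29/5  [line 3·x + -14·y + 89/15 = 0 ∩ |AB|² = 841/225]
4. B_y = 5/3  [line 3·x + -14·y + 89/15 = 0 ∩ |AB|² = 841/225]
   → B = (29/5, 5/3)

A = (22/5, 3)
B = (29/5, 5/3)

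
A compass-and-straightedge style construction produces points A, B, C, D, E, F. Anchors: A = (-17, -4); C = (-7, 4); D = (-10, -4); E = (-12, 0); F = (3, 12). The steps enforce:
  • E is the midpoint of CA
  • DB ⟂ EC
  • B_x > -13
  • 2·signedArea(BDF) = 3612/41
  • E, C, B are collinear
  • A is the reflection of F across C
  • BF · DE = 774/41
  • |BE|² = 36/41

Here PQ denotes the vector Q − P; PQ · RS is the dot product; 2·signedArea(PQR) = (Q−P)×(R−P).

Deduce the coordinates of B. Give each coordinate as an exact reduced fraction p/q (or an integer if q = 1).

B = (-522/41, -24/41)

1. B_x = -522/41  [E, C, B are collinear ∩ DB ⟂ EC]
2. B_y = -24/41  [E, C, B are collinear ∩ DB ⟂ EC]
   → B = (-522/41, -24/41)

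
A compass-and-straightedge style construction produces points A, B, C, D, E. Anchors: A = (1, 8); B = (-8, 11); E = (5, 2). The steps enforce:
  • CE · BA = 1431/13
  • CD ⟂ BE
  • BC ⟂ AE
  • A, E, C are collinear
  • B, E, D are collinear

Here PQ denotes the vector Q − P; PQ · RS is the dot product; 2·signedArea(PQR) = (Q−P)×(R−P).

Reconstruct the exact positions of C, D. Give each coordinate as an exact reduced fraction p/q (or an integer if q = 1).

1. C_x = -41/13  [A, E, C are collinear ∩ BC ⟂ AE]
2. C_y = 185/13  [A, E, C are collinear ∩ BC ⟂ AE]
   → C = (-41/13, 185/13)
3. D_x = -1559/250  [B, E, D are collinear ∩ CD ⟂ BE]
4. D_y = 31781/3250  [B, E, D are collinear ∩ CD ⟂ BE]
   → D = (-1559/250, 31781/3250)

C = (-41/13, 185/13)
D = (-1559/250, 31781/3250)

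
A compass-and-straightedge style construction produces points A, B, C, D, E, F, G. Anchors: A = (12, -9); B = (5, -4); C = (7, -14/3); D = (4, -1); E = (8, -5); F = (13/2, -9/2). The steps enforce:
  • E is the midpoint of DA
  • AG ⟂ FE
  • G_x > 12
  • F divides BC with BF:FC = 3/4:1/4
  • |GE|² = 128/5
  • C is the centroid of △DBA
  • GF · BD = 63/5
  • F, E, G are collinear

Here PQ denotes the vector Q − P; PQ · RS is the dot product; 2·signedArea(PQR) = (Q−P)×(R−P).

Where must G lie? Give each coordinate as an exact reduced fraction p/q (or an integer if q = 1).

1. G_x = 64/5  [F, E, G are collinear ∩ AG ⟂ FE]
2. G_y = -33/5  [F, E, G are collinear ∩ AG ⟂ FE]
   → G = (64/5, -33/5)

G = (64/5, -33/5)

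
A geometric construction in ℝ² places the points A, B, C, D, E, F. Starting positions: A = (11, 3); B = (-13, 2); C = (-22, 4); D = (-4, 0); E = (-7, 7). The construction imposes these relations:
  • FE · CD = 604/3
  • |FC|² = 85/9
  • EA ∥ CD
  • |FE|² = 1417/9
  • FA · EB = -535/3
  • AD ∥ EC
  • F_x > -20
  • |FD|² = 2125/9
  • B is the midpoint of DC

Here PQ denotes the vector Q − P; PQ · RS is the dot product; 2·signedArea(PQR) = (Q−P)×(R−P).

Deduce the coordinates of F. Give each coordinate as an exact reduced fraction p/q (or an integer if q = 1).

F = (-19, 10/3)

1. F_x = -19  [FE · CD = 604/3 ∩ FA · EB = -535/3]
2. F_y = 10/3  [FE · CD = 604/3 ∩ FA · EB = -535/3]
   → F = (-19, 10/3)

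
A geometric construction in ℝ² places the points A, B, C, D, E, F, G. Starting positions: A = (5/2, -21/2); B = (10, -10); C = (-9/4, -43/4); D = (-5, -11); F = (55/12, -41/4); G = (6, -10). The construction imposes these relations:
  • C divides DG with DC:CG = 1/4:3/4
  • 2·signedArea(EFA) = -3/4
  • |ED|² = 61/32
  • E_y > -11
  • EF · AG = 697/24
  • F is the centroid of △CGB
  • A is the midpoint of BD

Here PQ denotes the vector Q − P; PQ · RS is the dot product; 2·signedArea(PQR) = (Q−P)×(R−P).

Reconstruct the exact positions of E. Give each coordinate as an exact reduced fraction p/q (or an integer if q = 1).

E = (-29/8, -87/8)

1. E_x = -29/8  [EF · AG = 697/24 ∩ 2·signedArea(EFA) = -3/4]
2. E_y = -87/8  [EF · AG = 697/24 ∩ 2·signedArea(EFA) = -3/4]
   → E = (-29/8, -87/8)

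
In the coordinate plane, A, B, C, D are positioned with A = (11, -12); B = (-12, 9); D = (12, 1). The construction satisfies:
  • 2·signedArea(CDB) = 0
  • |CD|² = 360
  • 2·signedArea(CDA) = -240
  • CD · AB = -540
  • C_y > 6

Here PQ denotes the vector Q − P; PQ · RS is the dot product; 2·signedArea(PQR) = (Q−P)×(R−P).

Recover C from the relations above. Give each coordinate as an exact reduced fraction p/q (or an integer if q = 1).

C = (-6, 7)

1. C_x = -6  [2·signedArea(CDB) = 0 ∩ 2·signedArea(CDA) = -240]
2. C_y = 7  [2·signedArea(CDB) = 0 ∩ 2·signedArea(CDA) = -240]
   → C = (-6, 7)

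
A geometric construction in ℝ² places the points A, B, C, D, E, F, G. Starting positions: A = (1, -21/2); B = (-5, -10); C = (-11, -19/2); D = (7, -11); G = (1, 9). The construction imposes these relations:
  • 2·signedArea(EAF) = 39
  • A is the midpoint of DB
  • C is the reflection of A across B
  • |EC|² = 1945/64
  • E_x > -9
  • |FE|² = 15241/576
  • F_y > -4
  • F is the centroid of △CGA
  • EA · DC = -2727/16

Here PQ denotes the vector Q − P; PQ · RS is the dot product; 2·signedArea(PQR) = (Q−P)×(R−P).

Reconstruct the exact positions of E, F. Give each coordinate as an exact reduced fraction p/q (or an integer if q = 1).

E = (-8, -39/8)
F = (-3, -11/3)

1. F_x = -3  [F is the centroid of △CGA]
2. F_y = -11/3  [F is the centroid of △CGA]
   → F = (-3, -11/3)
3. E_x = -8  [EA · DC = -2727/16 ∩ 2·signedArea(EAF) = 39]
4. E_y = -39/8  [EA · DC = -2727/16 ∩ 2·signedArea(EAF) = 39]
   → E = (-8, -39/8)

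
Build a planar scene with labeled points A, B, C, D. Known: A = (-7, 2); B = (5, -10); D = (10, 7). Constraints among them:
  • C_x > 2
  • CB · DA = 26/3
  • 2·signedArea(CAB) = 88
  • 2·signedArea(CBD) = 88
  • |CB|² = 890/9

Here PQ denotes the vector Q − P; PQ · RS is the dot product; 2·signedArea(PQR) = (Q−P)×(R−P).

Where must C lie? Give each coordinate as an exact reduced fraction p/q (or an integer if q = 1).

C = (8/3, -1/3)

1. C_x = 8/3  [CB · DA = 26/3 ∩ 2·signedArea(CBD) = 88]
2. C_y = -1/3  [CB · DA = 26/3 ∩ 2·signedArea(CBD) = 88]
   → C = (8/3, -1/3)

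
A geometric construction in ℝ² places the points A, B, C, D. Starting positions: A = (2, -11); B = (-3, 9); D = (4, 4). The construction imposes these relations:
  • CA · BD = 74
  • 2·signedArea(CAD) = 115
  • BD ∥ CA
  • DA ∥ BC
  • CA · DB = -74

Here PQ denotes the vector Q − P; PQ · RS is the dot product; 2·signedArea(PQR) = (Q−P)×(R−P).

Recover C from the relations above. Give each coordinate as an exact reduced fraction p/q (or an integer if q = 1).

C = (-5, -6)

1. C_x = -5  [BD ∥ CA ∩ DA ∥ BC]
2. C_y = -6  [BD ∥ CA ∩ DA ∥ BC]
   → C = (-5, -6)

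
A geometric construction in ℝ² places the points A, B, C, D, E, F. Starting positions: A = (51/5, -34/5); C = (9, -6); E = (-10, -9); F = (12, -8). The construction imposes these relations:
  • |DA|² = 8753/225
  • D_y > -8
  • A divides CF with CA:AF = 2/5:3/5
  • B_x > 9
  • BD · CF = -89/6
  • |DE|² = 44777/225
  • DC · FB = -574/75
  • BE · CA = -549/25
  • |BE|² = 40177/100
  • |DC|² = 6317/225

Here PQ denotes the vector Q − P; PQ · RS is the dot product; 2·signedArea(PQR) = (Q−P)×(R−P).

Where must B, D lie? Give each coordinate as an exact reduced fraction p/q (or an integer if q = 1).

1. B_x = 99/10  [line -6/5·x + 4/5·y + 429/25 = 0 ∩ |BE|² = 40177/100]
2. B_y = -33/5  [line -6/5·x + 4/5·y + 429/25 = 0 ∩ |BE|² = 40177/100]
   → B = (99/10, -33/5)
3. D_x = 61/15  [line 21/10·x + -7/5·y + -2947/150 = 0 ∩ |DE|² = 44777/225]
4. D_y = -119/15  [line 21/10·x + -7/5·y + -2947/150 = 0 ∩ |DE|² = 44777/225]
   → D = (61/15, -119/15)

B = (99/10, -33/5)
D = (61/15, -119/15)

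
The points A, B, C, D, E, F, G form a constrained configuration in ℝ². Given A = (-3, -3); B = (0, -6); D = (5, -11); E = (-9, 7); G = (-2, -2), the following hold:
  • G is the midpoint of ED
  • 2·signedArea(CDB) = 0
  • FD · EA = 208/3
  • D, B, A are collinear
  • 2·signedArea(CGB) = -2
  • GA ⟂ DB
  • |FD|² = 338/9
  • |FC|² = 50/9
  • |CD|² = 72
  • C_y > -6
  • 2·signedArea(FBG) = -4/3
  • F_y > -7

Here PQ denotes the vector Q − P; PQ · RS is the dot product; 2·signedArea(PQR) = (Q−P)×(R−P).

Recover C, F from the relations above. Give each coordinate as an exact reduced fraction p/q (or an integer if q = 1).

C = (-1, -5)
F = (2/3, -20/3)

1. C_x = -1  [2·signedArea(CDB) = 0 ∩ 2·signedArea(CGB) = -2]
2. C_y = -5  [2·signedArea(CDB) = 0 ∩ 2·signedArea(CGB) = -2]
   → C = (-1, -5)
3. F_x = 2/3  [2·signedArea(FBG) = -4/3 ∩ FD · EA = 208/3]
4. F_y = -20/3  [2·signedArea(FBG) = -4/3 ∩ FD · EA = 208/3]
   → F = (2/3, -20/3)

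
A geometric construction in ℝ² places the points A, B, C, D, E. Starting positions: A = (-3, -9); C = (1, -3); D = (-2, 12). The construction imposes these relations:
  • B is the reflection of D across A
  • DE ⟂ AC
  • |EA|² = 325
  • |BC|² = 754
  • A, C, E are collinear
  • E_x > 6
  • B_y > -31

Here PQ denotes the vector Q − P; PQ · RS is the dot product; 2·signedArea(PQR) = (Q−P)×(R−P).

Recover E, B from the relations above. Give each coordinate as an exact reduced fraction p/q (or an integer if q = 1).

B = (-4, -30)
E = (7, 6)

1. E_x = 7  [A, C, E are collinear ∩ DE ⟂ AC]
2. E_y = 6  [A, C, E are collinear ∩ DE ⟂ AC]
   → E = (7, 6)
3. B_x = -4  [B is the reflection of D across A]
4. B_y = -30  [B is the reflection of D across A]
   → B = (-4, -30)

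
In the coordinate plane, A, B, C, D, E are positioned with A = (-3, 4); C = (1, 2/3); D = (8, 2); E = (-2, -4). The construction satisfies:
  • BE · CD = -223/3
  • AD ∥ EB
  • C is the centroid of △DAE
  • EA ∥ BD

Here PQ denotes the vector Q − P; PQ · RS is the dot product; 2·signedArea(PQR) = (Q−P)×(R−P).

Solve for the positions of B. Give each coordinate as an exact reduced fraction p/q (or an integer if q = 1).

1. B_x = 9  [EA ∥ BD ∩ AD ∥ EB]
2. B_y = -6  [EA ∥ BD ∩ AD ∥ EB]
   → B = (9, -6)

B = (9, -6)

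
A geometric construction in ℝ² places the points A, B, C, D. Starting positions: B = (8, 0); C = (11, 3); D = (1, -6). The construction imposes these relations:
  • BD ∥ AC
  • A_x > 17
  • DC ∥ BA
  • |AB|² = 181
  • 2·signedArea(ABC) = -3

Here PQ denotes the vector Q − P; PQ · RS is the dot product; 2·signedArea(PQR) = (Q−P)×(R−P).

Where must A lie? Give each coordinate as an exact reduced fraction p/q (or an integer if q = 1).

1. A_x = 18  [BD ∥ AC ∩ DC ∥ BA]
2. A_y = 9  [BD ∥ AC ∩ DC ∥ BA]
   → A = (18, 9)

A = (18, 9)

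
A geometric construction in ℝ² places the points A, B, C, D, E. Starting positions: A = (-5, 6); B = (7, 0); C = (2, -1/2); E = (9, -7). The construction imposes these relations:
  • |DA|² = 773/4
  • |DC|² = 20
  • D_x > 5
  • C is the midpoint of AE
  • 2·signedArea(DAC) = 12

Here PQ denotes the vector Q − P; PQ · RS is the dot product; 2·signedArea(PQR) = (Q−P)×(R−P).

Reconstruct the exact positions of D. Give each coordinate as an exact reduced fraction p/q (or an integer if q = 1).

D = (6, -5/2)

1. D_x = 6  [line 13/2·x + 7·y + -43/2 = 0 ∩ |DC|² = 20]
2. D_y = -5/2  [line 13/2·x + 7·y + -43/2 = 0 ∩ |DC|² = 20]
   → D = (6, -5/2)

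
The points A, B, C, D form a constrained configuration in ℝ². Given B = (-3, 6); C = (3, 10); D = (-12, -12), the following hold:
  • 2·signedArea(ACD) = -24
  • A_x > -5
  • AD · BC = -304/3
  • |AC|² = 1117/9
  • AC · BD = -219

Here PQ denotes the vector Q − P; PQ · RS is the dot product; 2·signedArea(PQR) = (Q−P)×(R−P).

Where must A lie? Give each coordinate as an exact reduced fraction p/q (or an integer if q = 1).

1. A_x = -4  [AC · BD = -219 ∩ 2·signedArea(ACD) = -24]
2. A_y = 4/3  [AC · BD = -219 ∩ 2·signedArea(ACD) = -24]
   → A = (-4, 4/3)

A = (-4, 4/3)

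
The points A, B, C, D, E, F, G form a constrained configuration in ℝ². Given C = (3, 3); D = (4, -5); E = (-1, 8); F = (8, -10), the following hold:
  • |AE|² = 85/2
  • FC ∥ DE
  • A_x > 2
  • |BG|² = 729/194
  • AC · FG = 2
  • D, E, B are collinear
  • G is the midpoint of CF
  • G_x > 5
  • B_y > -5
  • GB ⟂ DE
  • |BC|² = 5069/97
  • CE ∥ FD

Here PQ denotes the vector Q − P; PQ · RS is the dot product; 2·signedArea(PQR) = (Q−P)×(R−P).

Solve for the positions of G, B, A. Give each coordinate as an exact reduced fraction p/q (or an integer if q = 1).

A = (5/2, 5/2)
B = (358/97, -407/97)
G = (11/2, -7/2)

1. G_x = 11/2  [G is the midpoint of CF]
2. G_y = -7/2  [G is the midpoint of CF]
   → G = (11/2, -7/2)
3. B_x = 358/97  [D, E, B are collinear ∩ GB ⟂ DE]
4. B_y = -407/97  [D, E, B are collinear ∩ GB ⟂ DE]
   → B = (358/97, -407/97)
5. A_x = 5/2  [line 5/2·x + -13/2·y + 10 = 0 ∩ |AE|² = 85/2]
6. A_y = 5/2  [line 5/2·x + -13/2·y + 10 = 0 ∩ |AE|² = 85/2]
   → A = (5/2, 5/2)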